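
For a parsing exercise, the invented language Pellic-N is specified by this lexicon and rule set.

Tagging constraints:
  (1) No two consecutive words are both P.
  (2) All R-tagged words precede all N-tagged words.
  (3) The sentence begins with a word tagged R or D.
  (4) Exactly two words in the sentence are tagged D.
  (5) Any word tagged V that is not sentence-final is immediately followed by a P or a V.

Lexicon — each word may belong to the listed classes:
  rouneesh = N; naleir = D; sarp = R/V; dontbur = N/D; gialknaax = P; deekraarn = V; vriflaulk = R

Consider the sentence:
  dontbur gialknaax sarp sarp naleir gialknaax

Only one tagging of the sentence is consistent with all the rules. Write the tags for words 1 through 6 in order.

Candidates per position — 1:dontbur {N,D}; 2:gialknaax {P}; 3:sarp {R,V}; 4:sarp {R,V}; 5:naleir {D}; 6:gialknaax {P}.
Position 1: N is ruled out by rule 3; that leaves D.
Position 3: V is ruled out by rule 5; that leaves R.
Position 4: V is ruled out by rule 5; that leaves R.
The unique satisfying tagging is: D P R R D P.
Rule-by-rule: rule 1 satisfied; rule 2 satisfied; rule 3 satisfied; rule 4 satisfied; rule 5 satisfied.

D P R R D P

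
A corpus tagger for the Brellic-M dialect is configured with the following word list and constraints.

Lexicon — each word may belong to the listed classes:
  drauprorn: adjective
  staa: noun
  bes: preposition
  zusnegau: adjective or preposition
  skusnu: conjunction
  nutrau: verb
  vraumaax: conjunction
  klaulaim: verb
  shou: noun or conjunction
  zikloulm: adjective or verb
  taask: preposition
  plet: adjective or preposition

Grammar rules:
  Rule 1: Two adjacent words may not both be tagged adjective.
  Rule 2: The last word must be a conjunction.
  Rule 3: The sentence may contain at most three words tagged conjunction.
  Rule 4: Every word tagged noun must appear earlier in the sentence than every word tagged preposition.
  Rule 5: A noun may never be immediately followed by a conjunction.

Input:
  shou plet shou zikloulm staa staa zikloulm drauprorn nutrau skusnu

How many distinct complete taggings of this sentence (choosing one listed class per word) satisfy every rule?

Candidates per position — 1:shou {noun,conjunction}; 2:plet {adjective,preposition}; 3:shou {noun,conjunction}; 4:zikloulm {adjective,verb}; 5:staa {noun}; 6:staa {noun}; 7:zikloulm {adjective,verb}; 8:drauprorn {adjective}; 9:nutrau {verb}; 10:skusnu {conjunction}.
There are 32 candidate sequences in total.
Checking each against the rules leaves 8 sequences.
Count = 8.

8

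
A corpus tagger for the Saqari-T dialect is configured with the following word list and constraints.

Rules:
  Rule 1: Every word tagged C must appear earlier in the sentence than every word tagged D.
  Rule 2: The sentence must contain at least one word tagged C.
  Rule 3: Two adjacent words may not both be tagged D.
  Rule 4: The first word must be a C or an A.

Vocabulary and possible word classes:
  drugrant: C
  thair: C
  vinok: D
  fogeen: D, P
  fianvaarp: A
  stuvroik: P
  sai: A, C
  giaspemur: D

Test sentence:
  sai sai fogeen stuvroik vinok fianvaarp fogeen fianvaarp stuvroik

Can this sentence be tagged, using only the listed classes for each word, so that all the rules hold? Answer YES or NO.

Candidates per position — 1:sai {A,C}; 2:sai {A,C}; 3:fogeen {D,P}; 4:stuvroik {P}; 5:vinok {D}; 6:fianvaarp {A}; 7:fogeen {D,P}; 8:fianvaarp {A}; 9:stuvroik {P}.
One satisfying assignment: C A D P D A P A P.
Checking: rule 1 holds; rule 2 holds; rule 3 holds; rule 4 holds.

YES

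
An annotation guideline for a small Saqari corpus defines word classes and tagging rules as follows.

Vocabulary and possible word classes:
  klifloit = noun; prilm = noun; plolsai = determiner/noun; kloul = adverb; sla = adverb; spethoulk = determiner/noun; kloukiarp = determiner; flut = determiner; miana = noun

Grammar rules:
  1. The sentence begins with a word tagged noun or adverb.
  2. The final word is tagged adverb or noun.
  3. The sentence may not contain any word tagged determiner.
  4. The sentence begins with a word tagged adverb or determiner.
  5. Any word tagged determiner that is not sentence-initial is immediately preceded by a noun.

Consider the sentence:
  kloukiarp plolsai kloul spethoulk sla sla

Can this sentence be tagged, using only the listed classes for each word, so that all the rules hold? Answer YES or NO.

NO

Candidates per position — 1:kloukiarp {determiner}; 2:plolsai {determiner,noun}; 3:kloul {adverb}; 4:spethoulk {determiner,noun}; 5:sla {adverb}; 6:sla {adverb}.
Rule 1 cannot be satisfied by any choice of tags from the lexicon.
So there is no consistent tagging.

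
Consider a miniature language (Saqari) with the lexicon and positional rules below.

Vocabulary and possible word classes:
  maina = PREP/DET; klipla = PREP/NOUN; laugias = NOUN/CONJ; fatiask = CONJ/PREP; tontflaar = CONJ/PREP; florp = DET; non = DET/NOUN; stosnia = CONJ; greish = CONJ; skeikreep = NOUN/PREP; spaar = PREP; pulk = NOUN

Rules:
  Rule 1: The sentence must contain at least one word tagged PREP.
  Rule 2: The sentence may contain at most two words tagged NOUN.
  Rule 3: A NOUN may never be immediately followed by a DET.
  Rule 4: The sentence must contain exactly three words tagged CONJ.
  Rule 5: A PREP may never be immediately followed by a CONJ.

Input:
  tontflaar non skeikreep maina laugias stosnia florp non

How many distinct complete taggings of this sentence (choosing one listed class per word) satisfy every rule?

Candidates per position — 1:tontflaar {CONJ,PREP}; 2:non {DET,NOUN}; 3:skeikreep {NOUN,PREP}; 4:maina {PREP,DET}; 5:laugias {NOUN,CONJ}; 6:stosnia {CONJ}; 7:florp {DET}; 8:non {DET,NOUN}.
There are 64 candidate sequences in total.
The sequences that satisfy every rule: CONJ DET PREP DET CONJ CONJ DET DET; CONJ DET PREP DET CONJ CONJ DET NOUN; CONJ NOUN PREP DET CONJ CONJ DET DET; CONJ NOUN PREP DET CONJ CONJ DET NOUN.
Count = 4.

4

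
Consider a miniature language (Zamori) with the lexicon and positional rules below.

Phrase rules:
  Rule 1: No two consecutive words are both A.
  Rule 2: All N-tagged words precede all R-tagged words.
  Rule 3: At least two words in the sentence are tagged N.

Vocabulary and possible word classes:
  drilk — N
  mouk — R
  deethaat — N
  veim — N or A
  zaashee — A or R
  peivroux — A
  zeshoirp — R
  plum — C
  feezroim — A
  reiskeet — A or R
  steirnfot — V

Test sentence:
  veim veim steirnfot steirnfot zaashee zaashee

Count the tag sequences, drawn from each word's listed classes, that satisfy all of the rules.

Candidates per position — 1:veim {N,A}; 2:veim {N,A}; 3:steirnfot {V}; 4:steirnfot {V}; 5:zaashee {A,R}; 6:zaashee {A,R}.
There are 16 candidate sequences in total.
The sequences that satisfy every rule: N N V V A R; N N V V R A; N N V V R R.
Count = 3.

3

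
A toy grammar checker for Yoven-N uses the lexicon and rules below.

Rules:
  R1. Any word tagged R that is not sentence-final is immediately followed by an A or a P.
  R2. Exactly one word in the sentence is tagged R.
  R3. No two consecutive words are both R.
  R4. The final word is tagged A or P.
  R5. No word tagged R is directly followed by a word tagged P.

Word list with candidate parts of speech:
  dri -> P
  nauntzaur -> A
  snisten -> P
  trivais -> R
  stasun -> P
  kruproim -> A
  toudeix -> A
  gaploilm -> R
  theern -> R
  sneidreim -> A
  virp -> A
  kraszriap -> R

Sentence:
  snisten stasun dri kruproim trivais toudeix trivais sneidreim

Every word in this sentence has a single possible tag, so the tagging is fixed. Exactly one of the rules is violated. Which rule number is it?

Fixed tagging: P P P A R A R A.
Applying the rules: R1 pass, R2 fail, R3 pass, R4 pass, R5 pass.
Only rule 2 fails.

2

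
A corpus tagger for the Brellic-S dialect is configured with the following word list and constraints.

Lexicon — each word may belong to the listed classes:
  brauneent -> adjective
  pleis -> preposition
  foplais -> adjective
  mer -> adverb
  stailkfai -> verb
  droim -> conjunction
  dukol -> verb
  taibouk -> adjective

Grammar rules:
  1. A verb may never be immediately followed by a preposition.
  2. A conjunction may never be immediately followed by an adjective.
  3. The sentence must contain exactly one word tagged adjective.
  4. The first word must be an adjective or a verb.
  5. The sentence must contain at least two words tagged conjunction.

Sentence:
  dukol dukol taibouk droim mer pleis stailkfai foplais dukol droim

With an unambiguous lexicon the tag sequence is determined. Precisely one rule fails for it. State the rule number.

3

Fixed tagging: verb verb adjective conjunction adverb preposition verb adjective verb conjunction.
Rule check: R1 ✓, R2 ✓, R3 ✗, R4 ✓, R5 ✓.
Only rule 3 fails.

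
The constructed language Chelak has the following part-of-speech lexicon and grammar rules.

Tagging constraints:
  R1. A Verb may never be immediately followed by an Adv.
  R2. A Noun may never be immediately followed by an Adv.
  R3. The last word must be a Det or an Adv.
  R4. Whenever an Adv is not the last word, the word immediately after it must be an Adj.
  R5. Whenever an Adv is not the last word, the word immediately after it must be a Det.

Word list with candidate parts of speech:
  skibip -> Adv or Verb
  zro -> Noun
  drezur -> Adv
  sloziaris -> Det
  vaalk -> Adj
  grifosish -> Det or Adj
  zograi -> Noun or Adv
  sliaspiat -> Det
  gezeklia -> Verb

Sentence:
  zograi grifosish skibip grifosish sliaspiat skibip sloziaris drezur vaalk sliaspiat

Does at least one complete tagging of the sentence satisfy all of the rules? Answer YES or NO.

NO

Candidates per position — 1:zograi {Noun,Adv}; 2:grifosish {Det,Adj}; 3:skibip {Adv,Verb}; 4:grifosish {Det,Adj}; 5:sliaspiat {Det}; 6:skibip {Adv,Verb}; 7:sloziaris {Det}; 8:drezur {Adv}; 9:vaalk {Adj}; 10:sliaspiat {Det}.
Rule 5 cannot be satisfied by any choice of tags from the lexicon.
So there is no consistent tagging.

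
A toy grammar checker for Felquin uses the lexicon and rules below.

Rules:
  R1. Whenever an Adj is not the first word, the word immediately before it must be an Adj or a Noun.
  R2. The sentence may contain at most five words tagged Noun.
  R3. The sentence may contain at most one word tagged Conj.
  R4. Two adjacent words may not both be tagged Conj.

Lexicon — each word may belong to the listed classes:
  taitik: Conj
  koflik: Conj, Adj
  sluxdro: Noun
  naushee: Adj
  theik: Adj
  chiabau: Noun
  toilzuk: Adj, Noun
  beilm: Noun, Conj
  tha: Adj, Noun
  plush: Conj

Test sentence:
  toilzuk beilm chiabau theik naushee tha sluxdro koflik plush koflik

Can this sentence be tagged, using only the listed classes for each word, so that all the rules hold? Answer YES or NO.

NO

Candidates per position — 1:toilzuk {Adj,Noun}; 2:beilm {Noun,Conj}; 3:chiabau {Noun}; 4:theik {Adj}; 5:naushee {Adj}; 6:tha {Adj,Noun}; 7:sluxdro {Noun}; 8:koflik {Conj,Adj}; 9:plush {Conj}; 10:koflik {Conj,Adj}.
Every candidate sequence violates at least one rule; no consistent tagging exists.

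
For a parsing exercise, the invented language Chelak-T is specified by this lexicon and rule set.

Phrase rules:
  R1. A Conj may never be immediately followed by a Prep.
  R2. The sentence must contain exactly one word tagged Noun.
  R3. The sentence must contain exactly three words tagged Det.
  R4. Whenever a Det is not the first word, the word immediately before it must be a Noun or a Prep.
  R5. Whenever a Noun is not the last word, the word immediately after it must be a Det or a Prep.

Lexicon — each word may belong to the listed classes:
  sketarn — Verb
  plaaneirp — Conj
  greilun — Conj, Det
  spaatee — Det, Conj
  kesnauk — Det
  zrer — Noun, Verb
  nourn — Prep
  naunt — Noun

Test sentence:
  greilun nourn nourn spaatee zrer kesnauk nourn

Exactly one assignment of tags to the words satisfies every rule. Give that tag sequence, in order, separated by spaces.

Det Prep Prep Det Noun Det Prep

Candidates per position — 1:greilun {Conj,Det}; 2:nourn {Prep}; 3:nourn {Prep}; 4:spaatee {Det,Conj}; 5:zrer {Noun,Verb}; 6:kesnauk {Det}; 7:nourn {Prep}.
Position 1: tagging it Conj would leave rule 1 unsatisfiable, so it must be Det.
Position 4: tagging it Conj would leave rule 3 unsatisfiable, so it must be Det.
Position 5: tagging it Verb would leave rule 2 unsatisfiable, so it must be Noun.
That leaves exactly one tagging: Det Prep Prep Det Noun Det Prep.
Rule-by-rule: rule 1 satisfied; rule 2 satisfied; rule 3 satisfied; rule 4 satisfied; rule 5 satisfied.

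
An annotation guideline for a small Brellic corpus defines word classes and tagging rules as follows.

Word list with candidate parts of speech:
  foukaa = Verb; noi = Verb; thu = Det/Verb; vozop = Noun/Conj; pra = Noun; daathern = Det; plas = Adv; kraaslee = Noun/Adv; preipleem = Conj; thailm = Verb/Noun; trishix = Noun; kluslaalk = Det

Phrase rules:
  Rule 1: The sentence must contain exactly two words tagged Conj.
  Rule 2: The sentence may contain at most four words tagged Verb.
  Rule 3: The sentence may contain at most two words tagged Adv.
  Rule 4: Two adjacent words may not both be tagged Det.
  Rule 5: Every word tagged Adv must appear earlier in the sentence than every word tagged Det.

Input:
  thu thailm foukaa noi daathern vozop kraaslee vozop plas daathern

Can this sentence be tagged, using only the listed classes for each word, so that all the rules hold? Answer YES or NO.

NO

Candidates per position — 1:thu {Det,Verb}; 2:thailm {Verb,Noun}; 3:foukaa {Verb}; 4:noi {Verb}; 5:daathern {Det}; 6:vozop {Noun,Conj}; 7:kraaslee {Noun,Adv}; 8:vozop {Noun,Conj}; 9:plas {Adv}; 10:daathern {Det}.
Rule 5 cannot be satisfied by any choice of tags from the lexicon.
So there is no consistent tagging.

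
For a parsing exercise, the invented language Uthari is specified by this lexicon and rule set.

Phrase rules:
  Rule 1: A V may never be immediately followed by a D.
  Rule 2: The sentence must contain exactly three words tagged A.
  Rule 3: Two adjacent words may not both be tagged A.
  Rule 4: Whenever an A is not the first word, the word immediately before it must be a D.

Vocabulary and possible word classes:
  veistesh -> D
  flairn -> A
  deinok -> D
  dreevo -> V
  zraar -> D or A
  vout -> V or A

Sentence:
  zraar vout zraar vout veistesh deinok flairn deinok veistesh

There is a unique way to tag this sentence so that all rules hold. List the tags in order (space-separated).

Candidates per position — 1:zraar {D,A}; 2:vout {V,A}; 3:zraar {D,A}; 4:vout {V,A}; 5:veistesh {D}; 6:deinok {D}; 7:flairn {A}; 8:deinok {D}; 9:veistesh {D}.
If word 3 were A, no tagging could satisfy rule 4; so word 3 is D.
If word 4 were V, no tagging could satisfy rule 1; so word 4 is A.
If word 2 were V, no tagging could satisfy rule 1; so word 2 is A.
If word 1 were A, no tagging could satisfy rule 2; so word 1 is D.
The only consistent sequence is: D A D A D D A D D.
Checking: rule 1 ok; rule 2 ok; rule 3 ok; rule 4 ok.

D A D A D D A D D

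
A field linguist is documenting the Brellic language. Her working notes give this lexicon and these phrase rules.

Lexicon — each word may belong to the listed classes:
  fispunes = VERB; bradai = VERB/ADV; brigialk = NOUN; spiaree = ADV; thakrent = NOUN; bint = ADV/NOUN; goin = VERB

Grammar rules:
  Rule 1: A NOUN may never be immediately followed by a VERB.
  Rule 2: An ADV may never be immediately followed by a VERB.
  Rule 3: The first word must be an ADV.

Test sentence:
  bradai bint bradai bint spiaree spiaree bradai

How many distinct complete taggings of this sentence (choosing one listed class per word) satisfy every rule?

Candidates per position — 1:bradai {VERB,ADV}; 2:bint {ADV,NOUN}; 3:bradai {VERB,ADV}; 4:bint {ADV,NOUN}; 5:spiaree {ADV}; 6:spiaree {ADV}; 7:bradai {VERB,ADV}.
There are 32 candidate sequences in total.
The sequences that satisfy every rule: ADV ADV ADV ADV ADV ADV ADV; ADV ADV ADV NOUN ADV ADV ADV; ADV NOUN ADV ADV ADV ADV ADV; ADV NOUN ADV NOUN ADV ADV ADV.
Count = 4.

4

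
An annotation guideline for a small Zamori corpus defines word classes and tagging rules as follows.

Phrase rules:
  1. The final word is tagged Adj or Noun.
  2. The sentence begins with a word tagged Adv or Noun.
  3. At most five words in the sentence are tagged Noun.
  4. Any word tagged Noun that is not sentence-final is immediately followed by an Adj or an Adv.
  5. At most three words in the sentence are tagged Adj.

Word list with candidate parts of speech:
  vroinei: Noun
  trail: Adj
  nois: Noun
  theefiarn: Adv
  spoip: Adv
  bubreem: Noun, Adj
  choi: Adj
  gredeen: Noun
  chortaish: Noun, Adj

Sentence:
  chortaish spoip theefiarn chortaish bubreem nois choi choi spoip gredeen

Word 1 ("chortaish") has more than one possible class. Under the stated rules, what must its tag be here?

Candidates per position — 1:chortaish {Noun,Adj}; 2:spoip {Adv}; 3:theefiarn {Adv}; 4:chortaish {Noun,Adj}; 5:bubreem {Noun,Adj}; 6:nois {Noun}; 7:choi {Adj}; 8:choi {Adj}; 9:spoip {Adv}; 10:gredeen {Noun}.
At position 1, choosing Adj makes rule 2 impossible to satisfy; hence Noun.
At position 5, choosing Noun makes rule 4 impossible to satisfy; hence Adj.
At position 4, choosing Adj makes rule 5 impossible to satisfy; hence Noun.
So the tagging must be: Noun Adv Adv Noun Adj Noun Adj Adj Adv Noun.
Verifying each rule — rule 1 ✓; rule 2 ✓; rule 3 ✓; rule 4 ✓; rule 5 ✓.

Noun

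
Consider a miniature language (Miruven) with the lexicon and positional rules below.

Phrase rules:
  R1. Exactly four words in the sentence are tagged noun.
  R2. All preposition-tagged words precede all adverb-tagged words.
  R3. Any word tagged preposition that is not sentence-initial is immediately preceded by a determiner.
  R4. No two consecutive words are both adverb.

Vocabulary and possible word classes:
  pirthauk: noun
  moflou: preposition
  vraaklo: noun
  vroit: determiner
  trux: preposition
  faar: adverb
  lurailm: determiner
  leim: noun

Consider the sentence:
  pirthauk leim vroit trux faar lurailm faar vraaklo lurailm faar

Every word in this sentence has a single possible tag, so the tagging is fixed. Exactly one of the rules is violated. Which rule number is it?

Fixed tagging: noun noun determiner preposition adverb determiner adverb noun determiner adverb.
Checking each rule: R1 fail, R2 pass, R3 pass, R4 pass.
Only rule 1 fails.

1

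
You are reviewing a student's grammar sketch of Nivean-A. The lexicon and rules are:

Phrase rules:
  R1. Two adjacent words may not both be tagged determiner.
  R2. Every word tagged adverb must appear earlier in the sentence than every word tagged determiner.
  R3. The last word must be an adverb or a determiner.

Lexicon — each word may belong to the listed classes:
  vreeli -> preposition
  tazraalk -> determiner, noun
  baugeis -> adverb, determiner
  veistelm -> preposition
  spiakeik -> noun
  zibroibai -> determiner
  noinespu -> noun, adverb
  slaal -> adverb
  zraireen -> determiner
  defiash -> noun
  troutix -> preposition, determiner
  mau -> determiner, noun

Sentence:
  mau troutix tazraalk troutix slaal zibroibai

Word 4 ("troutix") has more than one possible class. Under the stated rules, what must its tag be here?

Candidates per position — 1:mau {determiner,noun}; 2:troutix {preposition,determiner}; 3:tazraalk {determiner,noun}; 4:troutix {preposition,determiner}; 5:slaal {adverb}; 6:zibroibai {determiner}.
Word 1 cannot be determiner — rule 2 would then fail for every completion. It is noun.
Word 2 cannot be determiner — rule 2 would then fail for every completion. It is preposition.
Word 3 cannot be determiner — rule 2 would then fail for every completion. It is noun.
Word 4 cannot be determiner — rule 2 would then fail for every completion. It is preposition.
The unique satisfying tagging is: noun preposition noun preposition adverb determiner.
Rule-by-rule: rule 1 ✓; rule 2 ✓; rule 3 ✓.

preposition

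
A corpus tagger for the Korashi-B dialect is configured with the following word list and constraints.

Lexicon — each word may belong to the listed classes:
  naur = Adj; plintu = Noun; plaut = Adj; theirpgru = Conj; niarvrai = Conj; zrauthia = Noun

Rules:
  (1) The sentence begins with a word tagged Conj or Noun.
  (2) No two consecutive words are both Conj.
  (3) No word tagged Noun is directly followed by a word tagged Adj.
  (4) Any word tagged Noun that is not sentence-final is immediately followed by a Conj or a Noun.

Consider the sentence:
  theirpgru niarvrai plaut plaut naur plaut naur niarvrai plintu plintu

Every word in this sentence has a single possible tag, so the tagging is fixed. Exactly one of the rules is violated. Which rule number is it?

2

Fixed tagging: Conj Conj Adj Adj Adj Adj Adj Conj Noun Noun.
Checking each rule: R1 ok, R2 fails, R3 ok, R4 ok.
Only rule 2 fails.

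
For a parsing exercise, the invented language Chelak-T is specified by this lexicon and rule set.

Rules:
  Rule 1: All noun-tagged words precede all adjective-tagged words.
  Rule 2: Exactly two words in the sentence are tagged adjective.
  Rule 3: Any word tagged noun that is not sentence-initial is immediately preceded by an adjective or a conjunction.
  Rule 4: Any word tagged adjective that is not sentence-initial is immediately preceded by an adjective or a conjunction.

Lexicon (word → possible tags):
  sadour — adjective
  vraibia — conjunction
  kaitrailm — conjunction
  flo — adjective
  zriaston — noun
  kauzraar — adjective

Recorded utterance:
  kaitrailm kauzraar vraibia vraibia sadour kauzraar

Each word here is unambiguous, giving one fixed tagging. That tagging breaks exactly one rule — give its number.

Fixed tagging: conjunction adjective conjunction conjunction adjective adjective.
Rule check: R1 pass, R2 fail, R3 pass, R4 pass.
Only rule 2 fails.

2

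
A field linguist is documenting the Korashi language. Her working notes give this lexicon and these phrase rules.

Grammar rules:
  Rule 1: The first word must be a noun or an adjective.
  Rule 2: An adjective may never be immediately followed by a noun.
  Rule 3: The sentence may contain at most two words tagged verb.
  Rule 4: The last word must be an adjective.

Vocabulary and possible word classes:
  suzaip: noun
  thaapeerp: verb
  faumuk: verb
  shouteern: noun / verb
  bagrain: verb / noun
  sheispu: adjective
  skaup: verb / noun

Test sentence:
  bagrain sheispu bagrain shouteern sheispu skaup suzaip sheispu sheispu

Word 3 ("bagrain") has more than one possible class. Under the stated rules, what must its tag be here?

verb

Candidates per position — 1:bagrain {verb,noun}; 2:sheispu {adjective}; 3:bagrain {verb,noun}; 4:shouteern {noun,verb}; 5:sheispu {adjective}; 6:skaup {verb,noun}; 7:suzaip {noun}; 8:sheispu {adjective}; 9:sheispu {adjective}.
If word 1 were verb, no tagging could satisfy rule 1; so word 1 is noun.
If word 3 were noun, no tagging could satisfy rule 2; so word 3 is verb.
If word 6 were noun, no tagging could satisfy rule 2; so word 6 is verb.
If word 4 were verb, no tagging could satisfy rule 3; so word 4 is noun.
That leaves exactly one tagging: noun adjective verb noun adjective verb noun adjective adjective.
Checking: rule 1 satisfied; rule 2 satisfied; rule 3 satisfied; rule 4 satisfied.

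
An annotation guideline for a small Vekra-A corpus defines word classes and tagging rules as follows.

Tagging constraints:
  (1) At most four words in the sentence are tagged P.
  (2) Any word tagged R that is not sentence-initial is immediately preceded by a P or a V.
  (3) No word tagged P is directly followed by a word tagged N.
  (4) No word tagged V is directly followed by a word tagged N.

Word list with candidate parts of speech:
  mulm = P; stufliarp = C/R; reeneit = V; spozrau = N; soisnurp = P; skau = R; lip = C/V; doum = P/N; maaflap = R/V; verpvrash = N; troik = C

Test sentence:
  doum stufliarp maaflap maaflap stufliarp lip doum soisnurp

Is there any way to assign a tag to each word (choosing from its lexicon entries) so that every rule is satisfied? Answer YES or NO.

Candidates per position — 1:doum {P,N}; 2:stufliarp {C,R}; 3:maaflap {R,V}; 4:maaflap {R,V}; 5:stufliarp {C,R}; 6:lip {C,V}; 7:doum {P,N}; 8:soisnurp {P}.
One satisfying assignment: P R V R C C N P.
Check: rule 1 holds; rule 2 holds; rule 3 holds; rule 4 holds.

YES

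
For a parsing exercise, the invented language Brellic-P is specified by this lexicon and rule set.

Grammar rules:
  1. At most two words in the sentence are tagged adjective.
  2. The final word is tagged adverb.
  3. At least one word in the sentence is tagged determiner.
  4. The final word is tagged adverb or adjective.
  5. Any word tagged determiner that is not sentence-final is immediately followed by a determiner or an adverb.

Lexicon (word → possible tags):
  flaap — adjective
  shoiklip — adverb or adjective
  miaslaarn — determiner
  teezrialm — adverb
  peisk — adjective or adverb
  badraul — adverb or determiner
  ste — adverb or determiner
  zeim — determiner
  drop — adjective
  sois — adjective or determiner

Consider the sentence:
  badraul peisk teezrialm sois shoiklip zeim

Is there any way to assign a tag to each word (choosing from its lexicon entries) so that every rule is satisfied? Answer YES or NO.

Candidates per position — 1:badraul {adverb,determiner}; 2:peisk {adjective,adverb}; 3:teezrialm {adverb}; 4:sois {adjective,determiner}; 5:shoiklip {adverb,adjective}; 6:zeim {determiner}.
Rule 2 cannot be satisfied by any choice of tags from the lexicon.
So there is no consistent tagging.

NO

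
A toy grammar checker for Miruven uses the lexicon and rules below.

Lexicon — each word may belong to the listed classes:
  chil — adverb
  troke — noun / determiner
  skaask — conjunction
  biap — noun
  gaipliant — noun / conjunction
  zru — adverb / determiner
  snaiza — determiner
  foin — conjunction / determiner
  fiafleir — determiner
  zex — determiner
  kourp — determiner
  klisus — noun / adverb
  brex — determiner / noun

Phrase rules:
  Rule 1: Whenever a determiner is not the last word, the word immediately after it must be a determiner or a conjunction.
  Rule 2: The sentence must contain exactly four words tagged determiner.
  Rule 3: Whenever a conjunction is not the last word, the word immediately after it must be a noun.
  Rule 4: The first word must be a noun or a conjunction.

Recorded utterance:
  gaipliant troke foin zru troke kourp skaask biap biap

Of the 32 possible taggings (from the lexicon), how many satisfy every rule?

Candidates per position — 1:gaipliant {noun,conjunction}; 2:troke {noun,determiner}; 3:foin {conjunction,determiner}; 4:zru {adverb,determiner}; 5:troke {noun,determiner}; 6:kourp {determiner}; 7:skaask {conjunction}; 8:biap {noun}; 9:biap {noun}.
There are 32 candidate sequences in total.
The sequences that satisfy every rule: noun noun determiner determiner determiner determiner conjunction noun noun; conjunction noun determiner determiner determiner determiner conjunction noun noun.
Count = 2.

2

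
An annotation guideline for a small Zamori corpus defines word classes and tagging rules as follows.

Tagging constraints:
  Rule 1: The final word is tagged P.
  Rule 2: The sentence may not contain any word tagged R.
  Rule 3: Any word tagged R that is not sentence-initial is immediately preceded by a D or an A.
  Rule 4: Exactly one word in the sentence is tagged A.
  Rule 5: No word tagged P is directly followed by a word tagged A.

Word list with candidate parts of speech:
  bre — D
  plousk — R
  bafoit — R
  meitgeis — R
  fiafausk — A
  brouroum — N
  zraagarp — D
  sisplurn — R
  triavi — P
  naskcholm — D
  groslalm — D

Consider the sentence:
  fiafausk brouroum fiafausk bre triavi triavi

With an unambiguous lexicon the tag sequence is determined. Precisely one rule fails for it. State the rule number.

Fixed tagging: A N A D P P.
Applying the rules: R1 pass, R2 pass, R3 pass, R4 fail, R5 pass.
Only rule 4 fails.

4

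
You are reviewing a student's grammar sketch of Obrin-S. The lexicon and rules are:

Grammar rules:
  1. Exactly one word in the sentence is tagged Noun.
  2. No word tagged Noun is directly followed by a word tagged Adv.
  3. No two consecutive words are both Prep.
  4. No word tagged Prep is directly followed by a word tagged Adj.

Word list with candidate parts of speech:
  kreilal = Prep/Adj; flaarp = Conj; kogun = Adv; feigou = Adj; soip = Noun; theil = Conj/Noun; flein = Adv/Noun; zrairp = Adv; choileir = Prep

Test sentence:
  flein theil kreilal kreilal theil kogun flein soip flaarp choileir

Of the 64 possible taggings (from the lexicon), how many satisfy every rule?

Candidates per position — 1:flein {Adv,Noun}; 2:theil {Conj,Noun}; 3:kreilal {Prep,Adj}; 4:kreilal {Prep,Adj}; 5:theil {Conj,Noun}; 6:kogun {Adv}; 7:flein {Adv,Noun}; 8:soip {Noun}; 9:flaarp {Conj}; 10:choileir {Prep}.
There are 64 candidate sequences in total.
The sequences that satisfy every rule: Adv Conj Adj Prep Conj Adv Adv Noun Conj Prep; Adv Conj Adj Adj Conj Adv Adv Noun Conj Prep.
Count = 2.

2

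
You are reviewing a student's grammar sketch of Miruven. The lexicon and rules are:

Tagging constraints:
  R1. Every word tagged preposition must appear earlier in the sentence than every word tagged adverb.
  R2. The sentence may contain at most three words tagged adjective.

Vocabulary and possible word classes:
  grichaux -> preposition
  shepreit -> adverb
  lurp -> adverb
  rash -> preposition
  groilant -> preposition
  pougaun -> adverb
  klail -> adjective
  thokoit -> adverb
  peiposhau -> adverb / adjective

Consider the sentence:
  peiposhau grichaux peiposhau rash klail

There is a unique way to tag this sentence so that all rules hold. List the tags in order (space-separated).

adjective preposition adjective preposition adjective

Candidates per position — 1:peiposhau {adverb,adjective}; 2:grichaux {preposition}; 3:peiposhau {adverb,adjective}; 4:rash {preposition}; 5:klail {adjective}.
Word 1 cannot be adverb — rule 1 would then fail for every completion. It is adjective.
Word 3 cannot be adverb — rule 1 would then fail for every completion. It is adjective.
So the tagging must be: adjective preposition adjective preposition adjective.
Checking: rule 1 satisfied; rule 2 satisfied.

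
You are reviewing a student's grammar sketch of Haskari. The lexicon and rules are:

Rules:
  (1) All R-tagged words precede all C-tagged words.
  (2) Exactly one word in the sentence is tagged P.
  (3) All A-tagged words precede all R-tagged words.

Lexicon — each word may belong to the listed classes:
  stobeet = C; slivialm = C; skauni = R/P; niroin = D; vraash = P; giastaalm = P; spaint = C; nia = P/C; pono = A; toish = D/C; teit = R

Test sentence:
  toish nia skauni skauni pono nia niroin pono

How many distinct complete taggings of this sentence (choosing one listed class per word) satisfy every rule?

Candidates per position — 1:toish {D,C}; 2:nia {P,C}; 3:skauni {R,P}; 4:skauni {R,P}; 5:pono {A}; 6:nia {P,C}; 7:niroin {D}; 8:pono {A}.
There are 32 candidate sequences in total.
Every candidate sequence violates at least one rule; no consistent tagging exists.
Count = 0.

0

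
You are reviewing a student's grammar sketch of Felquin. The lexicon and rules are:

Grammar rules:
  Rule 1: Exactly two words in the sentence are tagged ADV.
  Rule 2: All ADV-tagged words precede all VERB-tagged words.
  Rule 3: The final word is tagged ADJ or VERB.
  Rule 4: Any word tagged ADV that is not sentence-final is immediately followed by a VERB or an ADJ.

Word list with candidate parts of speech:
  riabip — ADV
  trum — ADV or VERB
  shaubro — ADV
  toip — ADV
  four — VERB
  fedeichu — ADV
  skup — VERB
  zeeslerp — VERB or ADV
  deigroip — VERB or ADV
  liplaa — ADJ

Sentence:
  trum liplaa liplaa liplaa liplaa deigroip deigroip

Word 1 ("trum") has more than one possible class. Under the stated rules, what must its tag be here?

Candidates per position — 1:trum {ADV,VERB}; 2:liplaa {ADJ}; 3:liplaa {ADJ}; 4:liplaa {ADJ}; 5:liplaa {ADJ}; 6:deigroip {VERB,ADV}; 7:deigroip {VERB,ADV}.
At position 7, choosing ADV makes rule 3 impossible to satisfy; hence VERB.
At position 1, choosing VERB makes rule 1 impossible to satisfy; hence ADV.
At position 6, choosing VERB makes rule 1 impossible to satisfy; hence ADV.
That leaves exactly one tagging: ADV ADJ ADJ ADJ ADJ ADV VERB.
Checking: rule 1 satisfied; rule 2 satisfied; rule 3 satisfied; rule 4 satisfied.

ADV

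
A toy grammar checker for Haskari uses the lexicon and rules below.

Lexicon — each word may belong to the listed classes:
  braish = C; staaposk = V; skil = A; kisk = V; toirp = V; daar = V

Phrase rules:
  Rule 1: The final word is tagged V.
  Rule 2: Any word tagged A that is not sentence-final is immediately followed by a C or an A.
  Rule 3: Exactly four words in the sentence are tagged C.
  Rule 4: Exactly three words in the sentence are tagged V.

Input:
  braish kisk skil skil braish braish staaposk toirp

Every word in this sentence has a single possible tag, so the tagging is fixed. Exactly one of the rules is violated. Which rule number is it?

Fixed tagging: C V A A C C V V.
Checking each rule: R1 pass, R2 pass, R3 fail, R4 pass.
Only rule 3 fails.

3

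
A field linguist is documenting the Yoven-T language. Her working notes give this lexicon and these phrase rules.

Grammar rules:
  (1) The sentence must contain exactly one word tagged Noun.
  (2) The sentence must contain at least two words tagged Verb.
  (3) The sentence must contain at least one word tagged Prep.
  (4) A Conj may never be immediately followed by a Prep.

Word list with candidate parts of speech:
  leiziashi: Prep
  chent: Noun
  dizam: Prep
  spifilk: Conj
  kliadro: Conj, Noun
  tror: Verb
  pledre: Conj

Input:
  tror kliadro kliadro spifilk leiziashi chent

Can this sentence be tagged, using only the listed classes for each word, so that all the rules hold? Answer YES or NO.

Candidates per position — 1:tror {Verb}; 2:kliadro {Conj,Noun}; 3:kliadro {Conj,Noun}; 4:spifilk {Conj}; 5:leiziashi {Prep}; 6:chent {Noun}.
Rule 2 cannot be satisfied by any choice of tags from the lexicon.
So there is no consistent tagging.

NO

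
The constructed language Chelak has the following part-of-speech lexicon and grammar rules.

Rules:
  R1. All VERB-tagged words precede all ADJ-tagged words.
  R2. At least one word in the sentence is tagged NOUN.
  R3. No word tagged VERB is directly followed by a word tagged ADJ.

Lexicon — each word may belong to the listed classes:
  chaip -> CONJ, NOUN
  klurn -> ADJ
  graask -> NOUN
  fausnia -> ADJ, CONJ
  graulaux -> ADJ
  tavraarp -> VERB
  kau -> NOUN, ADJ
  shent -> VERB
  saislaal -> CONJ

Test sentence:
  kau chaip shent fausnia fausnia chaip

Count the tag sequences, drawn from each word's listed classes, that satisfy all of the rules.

8

Candidates per position — 1:kau {NOUN,ADJ}; 2:chaip {CONJ,NOUN}; 3:shent {VERB}; 4:fausnia {ADJ,CONJ}; 5:fausnia {ADJ,CONJ}; 6:chaip {CONJ,NOUN}.
There are 32 candidate sequences in total.
Checking each against the rules leaves 8 sequences.
Count = 8.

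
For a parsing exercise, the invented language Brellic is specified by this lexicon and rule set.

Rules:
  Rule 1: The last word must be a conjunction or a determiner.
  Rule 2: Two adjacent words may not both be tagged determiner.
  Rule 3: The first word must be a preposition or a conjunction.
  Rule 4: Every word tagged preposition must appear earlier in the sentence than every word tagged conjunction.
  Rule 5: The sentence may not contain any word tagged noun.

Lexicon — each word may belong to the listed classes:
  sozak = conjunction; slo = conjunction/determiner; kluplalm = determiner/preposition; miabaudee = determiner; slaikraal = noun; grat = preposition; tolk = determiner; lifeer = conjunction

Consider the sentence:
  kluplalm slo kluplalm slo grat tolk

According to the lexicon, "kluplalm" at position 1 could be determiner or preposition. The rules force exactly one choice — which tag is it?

Candidates per position — 1:kluplalm {determiner,preposition}; 2:slo {conjunction,determiner}; 3:kluplalm {determiner,preposition}; 4:slo {conjunction,determiner}; 5:grat {preposition}; 6:tolk {determiner}.
Position 1: tagging it determiner would leave rule 3 unsatisfiable, so it must be preposition.
Position 2: tagging it conjunction would leave rule 4 unsatisfiable, so it must be determiner.
Position 3: tagging it determiner would leave rule 2 unsatisfiable, so it must be preposition.
Position 4: tagging it conjunction would leave rule 4 unsatisfiable, so it must be determiner.
So the tagging must be: preposition determiner preposition determiner preposition determiner.
Verifying each rule — rule 1 ok; rule 2 ok; rule 3 ok; rule 4 ok; rule 5 ok.

preposition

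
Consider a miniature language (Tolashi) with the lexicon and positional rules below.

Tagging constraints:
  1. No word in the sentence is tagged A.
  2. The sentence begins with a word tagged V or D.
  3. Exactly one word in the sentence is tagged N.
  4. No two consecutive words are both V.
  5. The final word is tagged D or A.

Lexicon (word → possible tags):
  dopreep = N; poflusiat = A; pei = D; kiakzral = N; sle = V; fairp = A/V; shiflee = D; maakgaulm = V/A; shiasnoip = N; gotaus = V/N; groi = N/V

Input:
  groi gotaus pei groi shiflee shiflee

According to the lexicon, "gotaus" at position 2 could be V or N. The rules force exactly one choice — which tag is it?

N

Candidates per position — 1:groi {N,V}; 2:gotaus {V,N}; 3:pei {D}; 4:groi {N,V}; 5:shiflee {D}; 6:shiflee {D}.
Position 1: N is ruled out by rule 2; that leaves V.
Position 2: V is ruled out by rule 4; that leaves N.
Position 4: N is ruled out by rule 3; that leaves V.
The unique satisfying tagging is: V N D V D D.
Check: rule 1 satisfied; rule 2 satisfied; rule 3 satisfied; rule 4 satisfied; rule 5 satisfied.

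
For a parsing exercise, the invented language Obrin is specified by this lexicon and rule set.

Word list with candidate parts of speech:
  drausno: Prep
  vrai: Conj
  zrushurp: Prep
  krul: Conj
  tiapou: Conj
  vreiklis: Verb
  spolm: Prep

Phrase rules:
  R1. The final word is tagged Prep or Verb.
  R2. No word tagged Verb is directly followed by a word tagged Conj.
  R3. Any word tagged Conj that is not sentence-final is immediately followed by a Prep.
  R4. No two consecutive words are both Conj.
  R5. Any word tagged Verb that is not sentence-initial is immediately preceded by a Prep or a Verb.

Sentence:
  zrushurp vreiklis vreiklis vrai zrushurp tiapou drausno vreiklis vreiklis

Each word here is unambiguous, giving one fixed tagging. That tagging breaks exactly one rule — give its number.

2

Fixed tagging: Prep Verb Verb Conj Prep Conj Prep Verb Verb.
Applying the rules: R1 ✓, R2 ✗, R3 ✓, R4 ✓, R5 ✓.
Only rule 2 fails.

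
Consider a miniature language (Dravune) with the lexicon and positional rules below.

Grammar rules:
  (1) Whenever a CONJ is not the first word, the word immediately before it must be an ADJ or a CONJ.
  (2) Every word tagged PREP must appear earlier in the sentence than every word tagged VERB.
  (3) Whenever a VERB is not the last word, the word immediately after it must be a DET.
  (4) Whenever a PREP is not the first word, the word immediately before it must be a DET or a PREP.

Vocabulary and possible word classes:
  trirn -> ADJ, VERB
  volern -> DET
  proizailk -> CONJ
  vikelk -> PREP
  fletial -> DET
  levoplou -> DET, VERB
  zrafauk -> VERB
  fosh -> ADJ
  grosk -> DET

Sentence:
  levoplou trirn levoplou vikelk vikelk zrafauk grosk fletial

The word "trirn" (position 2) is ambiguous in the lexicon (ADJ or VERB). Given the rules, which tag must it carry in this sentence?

ADJ

Candidates per position — 1:levoplou {DET,VERB}; 2:trirn {ADJ,VERB}; 3:levoplou {DET,VERB}; 4:vikelk {PREP}; 5:vikelk {PREP}; 6:zrafauk {VERB}; 7:grosk {DET}; 8:fletial {DET}.
At position 1, choosing VERB makes rule 2 impossible to satisfy; hence DET.
At position 2, choosing VERB makes rule 2 impossible to satisfy; hence ADJ.
At position 3, choosing VERB makes rule 2 impossible to satisfy; hence DET.
The only consistent sequence is: DET ADJ DET PREP PREP VERB DET DET.
Rule-by-rule: rule 1 satisfied; rule 2 satisfied; rule 3 satisfied; rule 4 satisfied.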